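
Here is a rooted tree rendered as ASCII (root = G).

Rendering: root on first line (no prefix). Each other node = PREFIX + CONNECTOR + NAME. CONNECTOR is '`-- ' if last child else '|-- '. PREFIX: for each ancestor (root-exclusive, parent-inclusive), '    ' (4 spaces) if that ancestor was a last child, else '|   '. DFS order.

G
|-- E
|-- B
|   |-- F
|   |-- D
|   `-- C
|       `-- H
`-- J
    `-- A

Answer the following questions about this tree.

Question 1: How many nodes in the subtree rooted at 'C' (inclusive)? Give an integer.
Answer: 2

Derivation:
Subtree rooted at C contains: C, H
Count = 2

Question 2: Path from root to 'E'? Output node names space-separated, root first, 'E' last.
Walk down from root: G -> E

Answer: G E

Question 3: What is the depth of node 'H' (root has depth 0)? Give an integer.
Path from root to H: G -> B -> C -> H
Depth = number of edges = 3

Answer: 3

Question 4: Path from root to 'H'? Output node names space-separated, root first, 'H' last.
Answer: G B C H

Derivation:
Walk down from root: G -> B -> C -> H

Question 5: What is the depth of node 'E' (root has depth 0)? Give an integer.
Path from root to E: G -> E
Depth = number of edges = 1

Answer: 1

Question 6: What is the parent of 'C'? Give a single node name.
Scan adjacency: C appears as child of B

Answer: B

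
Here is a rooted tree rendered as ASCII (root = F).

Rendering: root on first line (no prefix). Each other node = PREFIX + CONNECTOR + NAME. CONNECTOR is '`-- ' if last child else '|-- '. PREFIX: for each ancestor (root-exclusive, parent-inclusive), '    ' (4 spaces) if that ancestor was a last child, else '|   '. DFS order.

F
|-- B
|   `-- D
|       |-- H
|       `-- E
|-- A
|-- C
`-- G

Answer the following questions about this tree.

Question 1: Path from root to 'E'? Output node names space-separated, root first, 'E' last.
Walk down from root: F -> B -> D -> E

Answer: F B D E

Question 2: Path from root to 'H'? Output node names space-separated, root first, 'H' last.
Answer: F B D H

Derivation:
Walk down from root: F -> B -> D -> H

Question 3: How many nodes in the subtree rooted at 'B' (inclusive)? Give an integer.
Subtree rooted at B contains: B, D, E, H
Count = 4

Answer: 4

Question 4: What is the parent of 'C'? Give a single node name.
Answer: F

Derivation:
Scan adjacency: C appears as child of F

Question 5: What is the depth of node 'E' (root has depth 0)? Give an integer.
Answer: 3

Derivation:
Path from root to E: F -> B -> D -> E
Depth = number of edges = 3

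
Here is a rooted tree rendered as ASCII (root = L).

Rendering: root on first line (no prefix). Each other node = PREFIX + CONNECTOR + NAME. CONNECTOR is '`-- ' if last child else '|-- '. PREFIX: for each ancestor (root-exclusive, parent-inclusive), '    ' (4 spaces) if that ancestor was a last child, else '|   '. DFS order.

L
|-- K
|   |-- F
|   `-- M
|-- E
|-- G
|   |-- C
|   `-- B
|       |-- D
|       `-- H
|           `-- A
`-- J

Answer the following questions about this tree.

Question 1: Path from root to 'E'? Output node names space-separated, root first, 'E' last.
Walk down from root: L -> E

Answer: L E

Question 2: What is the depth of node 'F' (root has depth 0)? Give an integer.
Path from root to F: L -> K -> F
Depth = number of edges = 2

Answer: 2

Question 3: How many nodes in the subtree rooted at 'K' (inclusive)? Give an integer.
Answer: 3

Derivation:
Subtree rooted at K contains: F, K, M
Count = 3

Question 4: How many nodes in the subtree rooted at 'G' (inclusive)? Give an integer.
Answer: 6

Derivation:
Subtree rooted at G contains: A, B, C, D, G, H
Count = 6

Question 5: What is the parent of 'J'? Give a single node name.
Scan adjacency: J appears as child of L

Answer: L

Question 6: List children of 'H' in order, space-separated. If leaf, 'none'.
Answer: A

Derivation:
Node H's children (from adjacency): A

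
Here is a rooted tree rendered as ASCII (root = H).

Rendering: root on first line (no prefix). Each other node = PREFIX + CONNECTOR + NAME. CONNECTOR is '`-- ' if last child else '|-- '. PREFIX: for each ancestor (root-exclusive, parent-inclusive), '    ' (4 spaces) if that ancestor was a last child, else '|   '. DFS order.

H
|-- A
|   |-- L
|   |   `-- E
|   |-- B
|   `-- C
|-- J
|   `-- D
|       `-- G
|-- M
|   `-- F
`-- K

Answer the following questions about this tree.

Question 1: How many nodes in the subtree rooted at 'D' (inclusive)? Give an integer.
Answer: 2

Derivation:
Subtree rooted at D contains: D, G
Count = 2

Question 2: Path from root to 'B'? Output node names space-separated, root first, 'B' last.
Walk down from root: H -> A -> B

Answer: H A B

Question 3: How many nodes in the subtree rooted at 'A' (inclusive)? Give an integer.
Answer: 5

Derivation:
Subtree rooted at A contains: A, B, C, E, L
Count = 5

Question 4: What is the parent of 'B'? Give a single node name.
Answer: A

Derivation:
Scan adjacency: B appears as child of A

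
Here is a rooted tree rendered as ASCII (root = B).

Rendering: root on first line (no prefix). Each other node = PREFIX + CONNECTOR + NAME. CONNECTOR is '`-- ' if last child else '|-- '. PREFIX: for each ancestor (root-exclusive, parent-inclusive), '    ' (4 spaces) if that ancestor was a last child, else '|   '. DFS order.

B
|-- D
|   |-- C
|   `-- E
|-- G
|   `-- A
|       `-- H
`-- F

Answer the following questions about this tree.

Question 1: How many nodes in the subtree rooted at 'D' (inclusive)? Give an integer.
Subtree rooted at D contains: C, D, E
Count = 3

Answer: 3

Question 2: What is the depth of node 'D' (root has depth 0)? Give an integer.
Answer: 1

Derivation:
Path from root to D: B -> D
Depth = number of edges = 1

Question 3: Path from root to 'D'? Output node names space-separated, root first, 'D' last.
Answer: B D

Derivation:
Walk down from root: B -> D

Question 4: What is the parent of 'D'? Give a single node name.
Scan adjacency: D appears as child of B

Answer: B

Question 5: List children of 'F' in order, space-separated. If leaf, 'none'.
Node F's children (from adjacency): (leaf)

Answer: none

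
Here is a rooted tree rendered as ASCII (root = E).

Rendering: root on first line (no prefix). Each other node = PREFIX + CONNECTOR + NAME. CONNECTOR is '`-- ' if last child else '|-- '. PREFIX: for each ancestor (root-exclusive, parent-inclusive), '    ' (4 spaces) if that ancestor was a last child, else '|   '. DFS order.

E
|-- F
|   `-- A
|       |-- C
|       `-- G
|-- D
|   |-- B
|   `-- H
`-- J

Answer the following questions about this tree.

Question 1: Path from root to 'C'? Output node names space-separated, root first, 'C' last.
Walk down from root: E -> F -> A -> C

Answer: E F A C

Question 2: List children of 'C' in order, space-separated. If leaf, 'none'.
Answer: none

Derivation:
Node C's children (from adjacency): (leaf)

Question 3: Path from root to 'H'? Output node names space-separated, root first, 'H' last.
Walk down from root: E -> D -> H

Answer: E D H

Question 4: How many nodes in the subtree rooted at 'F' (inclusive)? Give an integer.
Answer: 4

Derivation:
Subtree rooted at F contains: A, C, F, G
Count = 4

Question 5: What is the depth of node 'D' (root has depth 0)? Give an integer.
Path from root to D: E -> D
Depth = number of edges = 1

Answer: 1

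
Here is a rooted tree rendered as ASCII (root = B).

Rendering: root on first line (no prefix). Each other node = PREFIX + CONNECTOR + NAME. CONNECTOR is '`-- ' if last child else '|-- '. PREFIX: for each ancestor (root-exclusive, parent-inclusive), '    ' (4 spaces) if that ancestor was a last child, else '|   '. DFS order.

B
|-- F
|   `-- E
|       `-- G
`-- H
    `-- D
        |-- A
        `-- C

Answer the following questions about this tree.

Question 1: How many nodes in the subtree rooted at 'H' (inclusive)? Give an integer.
Answer: 4

Derivation:
Subtree rooted at H contains: A, C, D, H
Count = 4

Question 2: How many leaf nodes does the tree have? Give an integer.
Leaves (nodes with no children): A, C, G

Answer: 3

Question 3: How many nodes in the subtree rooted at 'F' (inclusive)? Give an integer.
Subtree rooted at F contains: E, F, G
Count = 3

Answer: 3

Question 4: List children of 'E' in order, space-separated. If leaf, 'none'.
Answer: G

Derivation:
Node E's children (from adjacency): G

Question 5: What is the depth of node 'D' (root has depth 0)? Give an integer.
Answer: 2

Derivation:
Path from root to D: B -> H -> D
Depth = number of edges = 2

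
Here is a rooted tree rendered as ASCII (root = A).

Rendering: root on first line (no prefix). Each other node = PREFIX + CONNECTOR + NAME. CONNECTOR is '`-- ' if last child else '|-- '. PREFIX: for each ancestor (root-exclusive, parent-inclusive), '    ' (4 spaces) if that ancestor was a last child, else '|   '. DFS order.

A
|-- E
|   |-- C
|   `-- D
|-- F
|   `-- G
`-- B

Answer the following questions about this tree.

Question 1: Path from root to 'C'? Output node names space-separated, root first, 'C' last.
Walk down from root: A -> E -> C

Answer: A E C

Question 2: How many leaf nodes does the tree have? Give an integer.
Leaves (nodes with no children): B, C, D, G

Answer: 4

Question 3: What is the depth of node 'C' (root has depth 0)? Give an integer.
Path from root to C: A -> E -> C
Depth = number of edges = 2

Answer: 2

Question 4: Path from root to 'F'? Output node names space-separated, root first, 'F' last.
Answer: A F

Derivation:
Walk down from root: A -> F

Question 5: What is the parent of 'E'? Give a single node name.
Answer: A

Derivation:
Scan adjacency: E appears as child of A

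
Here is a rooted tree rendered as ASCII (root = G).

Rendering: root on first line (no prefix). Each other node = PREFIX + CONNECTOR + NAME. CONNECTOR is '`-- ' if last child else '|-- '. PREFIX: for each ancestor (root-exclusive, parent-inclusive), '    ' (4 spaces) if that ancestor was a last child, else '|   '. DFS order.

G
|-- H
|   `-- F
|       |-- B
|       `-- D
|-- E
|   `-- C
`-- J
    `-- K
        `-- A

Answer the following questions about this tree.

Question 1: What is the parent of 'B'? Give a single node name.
Scan adjacency: B appears as child of F

Answer: F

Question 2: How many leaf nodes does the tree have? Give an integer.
Answer: 4

Derivation:
Leaves (nodes with no children): A, B, C, D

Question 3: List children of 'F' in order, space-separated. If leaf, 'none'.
Answer: B D

Derivation:
Node F's children (from adjacency): B, D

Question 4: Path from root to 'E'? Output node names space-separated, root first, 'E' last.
Answer: G E

Derivation:
Walk down from root: G -> E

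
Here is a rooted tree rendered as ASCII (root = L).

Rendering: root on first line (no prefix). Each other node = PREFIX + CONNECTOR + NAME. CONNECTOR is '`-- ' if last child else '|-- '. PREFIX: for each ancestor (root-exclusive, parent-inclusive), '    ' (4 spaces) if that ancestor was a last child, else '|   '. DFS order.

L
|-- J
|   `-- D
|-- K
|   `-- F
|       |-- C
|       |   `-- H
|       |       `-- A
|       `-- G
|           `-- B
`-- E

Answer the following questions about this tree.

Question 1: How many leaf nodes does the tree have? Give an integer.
Leaves (nodes with no children): A, B, D, E

Answer: 4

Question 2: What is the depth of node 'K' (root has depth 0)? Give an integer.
Path from root to K: L -> K
Depth = number of edges = 1

Answer: 1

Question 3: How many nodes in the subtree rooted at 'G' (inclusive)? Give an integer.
Subtree rooted at G contains: B, G
Count = 2

Answer: 2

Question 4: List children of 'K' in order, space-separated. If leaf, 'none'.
Answer: F

Derivation:
Node K's children (from adjacency): F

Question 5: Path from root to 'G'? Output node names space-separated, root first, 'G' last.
Walk down from root: L -> K -> F -> G

Answer: L K F G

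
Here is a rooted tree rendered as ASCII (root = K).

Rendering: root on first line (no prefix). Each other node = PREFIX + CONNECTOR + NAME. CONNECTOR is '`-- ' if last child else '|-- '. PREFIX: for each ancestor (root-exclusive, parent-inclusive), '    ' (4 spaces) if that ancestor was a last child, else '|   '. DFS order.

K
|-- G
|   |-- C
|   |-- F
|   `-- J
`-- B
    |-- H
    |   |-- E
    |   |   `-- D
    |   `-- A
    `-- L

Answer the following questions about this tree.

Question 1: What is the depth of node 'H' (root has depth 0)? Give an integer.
Answer: 2

Derivation:
Path from root to H: K -> B -> H
Depth = number of edges = 2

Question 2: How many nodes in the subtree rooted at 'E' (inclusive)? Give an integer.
Answer: 2

Derivation:
Subtree rooted at E contains: D, E
Count = 2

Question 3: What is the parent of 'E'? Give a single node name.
Answer: H

Derivation:
Scan adjacency: E appears as child of H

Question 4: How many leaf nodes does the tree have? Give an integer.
Leaves (nodes with no children): A, C, D, F, J, L

Answer: 6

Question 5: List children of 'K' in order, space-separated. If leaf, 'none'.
Answer: G B

Derivation:
Node K's children (from adjacency): G, B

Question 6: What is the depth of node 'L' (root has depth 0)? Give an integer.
Path from root to L: K -> B -> L
Depth = number of edges = 2

Answer: 2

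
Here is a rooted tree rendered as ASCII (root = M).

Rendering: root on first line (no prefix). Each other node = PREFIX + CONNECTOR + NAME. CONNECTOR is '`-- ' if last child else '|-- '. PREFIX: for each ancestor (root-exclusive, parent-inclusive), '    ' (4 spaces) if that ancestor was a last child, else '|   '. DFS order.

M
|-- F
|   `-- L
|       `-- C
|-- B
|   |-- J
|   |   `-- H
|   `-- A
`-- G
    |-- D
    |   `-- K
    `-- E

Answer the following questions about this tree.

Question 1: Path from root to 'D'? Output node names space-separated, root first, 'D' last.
Answer: M G D

Derivation:
Walk down from root: M -> G -> D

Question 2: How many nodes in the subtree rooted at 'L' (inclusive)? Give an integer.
Subtree rooted at L contains: C, L
Count = 2

Answer: 2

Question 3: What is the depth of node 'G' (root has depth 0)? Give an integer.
Answer: 1

Derivation:
Path from root to G: M -> G
Depth = number of edges = 1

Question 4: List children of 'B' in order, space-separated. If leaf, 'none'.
Answer: J A

Derivation:
Node B's children (from adjacency): J, A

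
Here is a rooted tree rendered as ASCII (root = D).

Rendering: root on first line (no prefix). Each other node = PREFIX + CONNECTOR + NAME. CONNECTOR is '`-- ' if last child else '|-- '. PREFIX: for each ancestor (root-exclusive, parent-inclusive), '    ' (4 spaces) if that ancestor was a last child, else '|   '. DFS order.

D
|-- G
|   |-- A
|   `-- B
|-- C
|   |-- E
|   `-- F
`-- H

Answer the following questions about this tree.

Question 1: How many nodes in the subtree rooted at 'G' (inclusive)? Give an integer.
Subtree rooted at G contains: A, B, G
Count = 3

Answer: 3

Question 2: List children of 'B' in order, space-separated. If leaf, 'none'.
Node B's children (from adjacency): (leaf)

Answer: none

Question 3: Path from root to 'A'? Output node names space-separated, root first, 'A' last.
Walk down from root: D -> G -> A

Answer: D G A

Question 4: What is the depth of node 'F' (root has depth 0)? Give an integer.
Answer: 2

Derivation:
Path from root to F: D -> C -> F
Depth = number of edges = 2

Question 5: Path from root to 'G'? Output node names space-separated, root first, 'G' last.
Walk down from root: D -> G

Answer: D G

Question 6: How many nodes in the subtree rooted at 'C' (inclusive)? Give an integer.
Answer: 3

Derivation:
Subtree rooted at C contains: C, E, F
Count = 3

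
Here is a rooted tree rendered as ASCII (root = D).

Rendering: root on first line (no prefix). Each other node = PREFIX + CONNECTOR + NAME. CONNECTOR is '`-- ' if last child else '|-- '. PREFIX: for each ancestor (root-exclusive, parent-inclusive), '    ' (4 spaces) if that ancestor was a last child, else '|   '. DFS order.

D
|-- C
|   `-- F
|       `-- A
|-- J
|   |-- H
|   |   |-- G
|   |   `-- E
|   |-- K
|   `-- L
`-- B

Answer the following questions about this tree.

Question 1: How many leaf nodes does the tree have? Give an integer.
Answer: 6

Derivation:
Leaves (nodes with no children): A, B, E, G, K, L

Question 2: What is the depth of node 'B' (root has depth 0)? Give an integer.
Path from root to B: D -> B
Depth = number of edges = 1

Answer: 1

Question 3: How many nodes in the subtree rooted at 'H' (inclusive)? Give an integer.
Subtree rooted at H contains: E, G, H
Count = 3

Answer: 3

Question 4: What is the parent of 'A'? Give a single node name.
Scan adjacency: A appears as child of F

Answer: F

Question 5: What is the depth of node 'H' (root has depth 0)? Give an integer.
Answer: 2

Derivation:
Path from root to H: D -> J -> H
Depth = number of edges = 2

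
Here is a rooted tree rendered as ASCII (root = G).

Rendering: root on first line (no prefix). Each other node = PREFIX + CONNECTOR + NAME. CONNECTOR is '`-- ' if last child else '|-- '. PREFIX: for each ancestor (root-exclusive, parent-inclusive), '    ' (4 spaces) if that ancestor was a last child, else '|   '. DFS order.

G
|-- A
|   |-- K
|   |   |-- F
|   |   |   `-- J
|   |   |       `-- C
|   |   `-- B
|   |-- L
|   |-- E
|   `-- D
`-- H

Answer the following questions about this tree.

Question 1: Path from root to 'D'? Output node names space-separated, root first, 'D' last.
Walk down from root: G -> A -> D

Answer: G A D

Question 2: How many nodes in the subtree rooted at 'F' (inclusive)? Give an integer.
Subtree rooted at F contains: C, F, J
Count = 3

Answer: 3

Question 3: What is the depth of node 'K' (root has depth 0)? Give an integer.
Path from root to K: G -> A -> K
Depth = number of edges = 2

Answer: 2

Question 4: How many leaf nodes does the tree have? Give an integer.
Leaves (nodes with no children): B, C, D, E, H, L

Answer: 6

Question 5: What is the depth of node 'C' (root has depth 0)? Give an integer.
Answer: 5

Derivation:
Path from root to C: G -> A -> K -> F -> J -> C
Depth = number of edges = 5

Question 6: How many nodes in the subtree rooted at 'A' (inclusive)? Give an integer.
Answer: 9

Derivation:
Subtree rooted at A contains: A, B, C, D, E, F, J, K, L
Count = 9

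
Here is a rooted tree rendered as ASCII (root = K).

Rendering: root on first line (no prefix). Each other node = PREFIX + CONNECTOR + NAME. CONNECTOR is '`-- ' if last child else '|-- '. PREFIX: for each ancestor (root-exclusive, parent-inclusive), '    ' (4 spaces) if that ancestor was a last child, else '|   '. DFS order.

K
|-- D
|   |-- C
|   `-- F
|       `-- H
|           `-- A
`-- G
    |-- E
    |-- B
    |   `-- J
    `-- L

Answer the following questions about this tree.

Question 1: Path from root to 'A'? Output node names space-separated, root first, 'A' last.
Answer: K D F H A

Derivation:
Walk down from root: K -> D -> F -> H -> A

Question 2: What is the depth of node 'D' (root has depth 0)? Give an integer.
Answer: 1

Derivation:
Path from root to D: K -> D
Depth = number of edges = 1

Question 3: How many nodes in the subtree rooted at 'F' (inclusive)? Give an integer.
Subtree rooted at F contains: A, F, H
Count = 3

Answer: 3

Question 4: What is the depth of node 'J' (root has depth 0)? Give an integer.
Path from root to J: K -> G -> B -> J
Depth = number of edges = 3

Answer: 3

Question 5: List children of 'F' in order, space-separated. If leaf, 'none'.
Answer: H

Derivation:
Node F's children (from adjacency): H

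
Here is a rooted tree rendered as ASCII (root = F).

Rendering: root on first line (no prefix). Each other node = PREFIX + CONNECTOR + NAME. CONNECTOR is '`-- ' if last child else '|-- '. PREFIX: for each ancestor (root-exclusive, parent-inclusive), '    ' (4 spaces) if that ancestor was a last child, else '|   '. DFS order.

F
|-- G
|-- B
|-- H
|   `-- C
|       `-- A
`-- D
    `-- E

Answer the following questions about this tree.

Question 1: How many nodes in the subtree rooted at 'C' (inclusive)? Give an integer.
Answer: 2

Derivation:
Subtree rooted at C contains: A, C
Count = 2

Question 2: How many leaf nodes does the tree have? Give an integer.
Answer: 4

Derivation:
Leaves (nodes with no children): A, B, E, G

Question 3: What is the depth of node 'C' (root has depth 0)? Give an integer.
Answer: 2

Derivation:
Path from root to C: F -> H -> C
Depth = number of edges = 2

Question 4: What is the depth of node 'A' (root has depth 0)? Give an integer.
Answer: 3

Derivation:
Path from root to A: F -> H -> C -> A
Depth = number of edges = 3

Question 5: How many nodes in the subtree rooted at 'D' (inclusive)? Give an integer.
Answer: 2

Derivation:
Subtree rooted at D contains: D, E
Count = 2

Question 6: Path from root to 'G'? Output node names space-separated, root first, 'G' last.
Walk down from root: F -> G

Answer: F G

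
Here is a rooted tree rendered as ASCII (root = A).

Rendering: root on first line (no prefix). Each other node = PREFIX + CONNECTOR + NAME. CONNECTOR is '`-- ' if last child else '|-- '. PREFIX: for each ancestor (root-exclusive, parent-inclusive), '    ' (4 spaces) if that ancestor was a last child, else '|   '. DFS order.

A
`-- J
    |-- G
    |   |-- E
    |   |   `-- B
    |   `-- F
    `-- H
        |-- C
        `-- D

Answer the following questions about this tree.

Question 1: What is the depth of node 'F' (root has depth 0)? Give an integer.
Answer: 3

Derivation:
Path from root to F: A -> J -> G -> F
Depth = number of edges = 3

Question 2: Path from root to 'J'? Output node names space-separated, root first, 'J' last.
Walk down from root: A -> J

Answer: A J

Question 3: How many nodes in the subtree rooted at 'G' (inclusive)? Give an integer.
Subtree rooted at G contains: B, E, F, G
Count = 4

Answer: 4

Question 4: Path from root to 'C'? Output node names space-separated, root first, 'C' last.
Answer: A J H C

Derivation:
Walk down from root: A -> J -> H -> C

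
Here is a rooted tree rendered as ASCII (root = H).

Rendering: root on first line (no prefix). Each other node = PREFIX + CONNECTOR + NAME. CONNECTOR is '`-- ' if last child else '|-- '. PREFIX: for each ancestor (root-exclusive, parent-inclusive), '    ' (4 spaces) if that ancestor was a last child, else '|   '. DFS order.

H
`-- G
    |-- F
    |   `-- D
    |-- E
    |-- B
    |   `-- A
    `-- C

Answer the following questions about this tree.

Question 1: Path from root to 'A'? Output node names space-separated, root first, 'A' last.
Walk down from root: H -> G -> B -> A

Answer: H G B A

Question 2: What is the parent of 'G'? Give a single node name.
Scan adjacency: G appears as child of H

Answer: H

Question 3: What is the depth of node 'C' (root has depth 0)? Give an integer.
Path from root to C: H -> G -> C
Depth = number of edges = 2

Answer: 2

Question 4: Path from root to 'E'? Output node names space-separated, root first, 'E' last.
Walk down from root: H -> G -> E

Answer: H G E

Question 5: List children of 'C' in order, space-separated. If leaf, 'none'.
Answer: none

Derivation:
Node C's children (from adjacency): (leaf)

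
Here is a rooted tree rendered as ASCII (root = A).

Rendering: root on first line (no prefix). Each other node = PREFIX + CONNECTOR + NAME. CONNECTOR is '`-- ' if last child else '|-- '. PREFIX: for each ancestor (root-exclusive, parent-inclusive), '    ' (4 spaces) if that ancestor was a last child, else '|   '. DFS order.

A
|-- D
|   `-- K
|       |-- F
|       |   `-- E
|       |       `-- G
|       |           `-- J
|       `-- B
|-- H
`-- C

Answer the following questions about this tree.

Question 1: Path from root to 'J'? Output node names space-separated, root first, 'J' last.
Answer: A D K F E G J

Derivation:
Walk down from root: A -> D -> K -> F -> E -> G -> J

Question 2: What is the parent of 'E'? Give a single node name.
Answer: F

Derivation:
Scan adjacency: E appears as child of F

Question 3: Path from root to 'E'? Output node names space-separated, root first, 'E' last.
Answer: A D K F E

Derivation:
Walk down from root: A -> D -> K -> F -> E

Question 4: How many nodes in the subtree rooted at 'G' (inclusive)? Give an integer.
Answer: 2

Derivation:
Subtree rooted at G contains: G, J
Count = 2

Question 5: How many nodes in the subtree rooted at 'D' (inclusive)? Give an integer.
Subtree rooted at D contains: B, D, E, F, G, J, K
Count = 7

Answer: 7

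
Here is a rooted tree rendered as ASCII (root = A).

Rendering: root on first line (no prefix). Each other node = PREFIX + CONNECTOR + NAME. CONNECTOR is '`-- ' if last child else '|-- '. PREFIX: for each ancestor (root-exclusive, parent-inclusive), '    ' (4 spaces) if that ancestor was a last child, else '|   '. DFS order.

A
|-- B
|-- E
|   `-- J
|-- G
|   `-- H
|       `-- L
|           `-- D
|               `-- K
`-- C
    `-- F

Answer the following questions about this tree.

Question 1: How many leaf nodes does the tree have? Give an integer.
Answer: 4

Derivation:
Leaves (nodes with no children): B, F, J, K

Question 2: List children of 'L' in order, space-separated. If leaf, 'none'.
Answer: D

Derivation:
Node L's children (from adjacency): D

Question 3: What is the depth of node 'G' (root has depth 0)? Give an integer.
Answer: 1

Derivation:
Path from root to G: A -> G
Depth = number of edges = 1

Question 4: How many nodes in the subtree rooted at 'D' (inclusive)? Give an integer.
Subtree rooted at D contains: D, K
Count = 2

Answer: 2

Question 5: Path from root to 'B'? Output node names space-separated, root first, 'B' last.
Walk down from root: A -> B

Answer: A B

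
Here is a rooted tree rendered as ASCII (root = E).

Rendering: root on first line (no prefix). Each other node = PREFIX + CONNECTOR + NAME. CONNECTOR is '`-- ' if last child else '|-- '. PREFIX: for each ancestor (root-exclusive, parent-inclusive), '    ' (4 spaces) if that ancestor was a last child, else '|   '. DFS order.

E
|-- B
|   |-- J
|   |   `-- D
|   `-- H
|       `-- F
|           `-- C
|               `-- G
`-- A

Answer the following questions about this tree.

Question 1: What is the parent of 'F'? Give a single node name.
Scan adjacency: F appears as child of H

Answer: H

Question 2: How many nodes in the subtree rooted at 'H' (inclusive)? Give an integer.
Answer: 4

Derivation:
Subtree rooted at H contains: C, F, G, H
Count = 4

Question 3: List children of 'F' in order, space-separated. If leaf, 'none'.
Answer: C

Derivation:
Node F's children (from adjacency): C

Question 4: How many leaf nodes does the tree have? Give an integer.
Leaves (nodes with no children): A, D, G

Answer: 3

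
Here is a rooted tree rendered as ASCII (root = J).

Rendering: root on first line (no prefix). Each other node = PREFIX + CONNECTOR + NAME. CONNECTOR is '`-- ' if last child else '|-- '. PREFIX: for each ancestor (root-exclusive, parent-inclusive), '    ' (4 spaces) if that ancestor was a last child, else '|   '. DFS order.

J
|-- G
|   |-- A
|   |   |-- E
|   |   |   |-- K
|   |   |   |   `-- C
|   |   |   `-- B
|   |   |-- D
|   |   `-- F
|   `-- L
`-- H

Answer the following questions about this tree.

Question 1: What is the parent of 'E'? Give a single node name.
Answer: A

Derivation:
Scan adjacency: E appears as child of A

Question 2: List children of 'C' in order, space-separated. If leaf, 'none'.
Node C's children (from adjacency): (leaf)

Answer: none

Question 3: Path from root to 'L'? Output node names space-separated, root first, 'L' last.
Walk down from root: J -> G -> L

Answer: J G L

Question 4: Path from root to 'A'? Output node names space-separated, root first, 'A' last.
Answer: J G A

Derivation:
Walk down from root: J -> G -> A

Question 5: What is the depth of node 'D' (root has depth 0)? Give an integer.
Answer: 3

Derivation:
Path from root to D: J -> G -> A -> D
Depth = number of edges = 3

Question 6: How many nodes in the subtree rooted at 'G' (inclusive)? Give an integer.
Subtree rooted at G contains: A, B, C, D, E, F, G, K, L
Count = 9

Answer: 9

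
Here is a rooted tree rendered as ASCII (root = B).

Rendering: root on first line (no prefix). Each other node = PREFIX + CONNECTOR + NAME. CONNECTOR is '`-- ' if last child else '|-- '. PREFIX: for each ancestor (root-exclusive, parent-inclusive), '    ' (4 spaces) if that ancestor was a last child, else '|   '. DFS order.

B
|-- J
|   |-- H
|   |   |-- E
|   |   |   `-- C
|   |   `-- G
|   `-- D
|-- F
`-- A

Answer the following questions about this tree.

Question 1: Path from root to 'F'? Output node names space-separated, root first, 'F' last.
Answer: B F

Derivation:
Walk down from root: B -> F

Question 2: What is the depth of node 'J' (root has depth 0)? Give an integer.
Path from root to J: B -> J
Depth = number of edges = 1

Answer: 1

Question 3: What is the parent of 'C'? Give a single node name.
Scan adjacency: C appears as child of E

Answer: E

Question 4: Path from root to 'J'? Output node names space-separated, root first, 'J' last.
Walk down from root: B -> J

Answer: B J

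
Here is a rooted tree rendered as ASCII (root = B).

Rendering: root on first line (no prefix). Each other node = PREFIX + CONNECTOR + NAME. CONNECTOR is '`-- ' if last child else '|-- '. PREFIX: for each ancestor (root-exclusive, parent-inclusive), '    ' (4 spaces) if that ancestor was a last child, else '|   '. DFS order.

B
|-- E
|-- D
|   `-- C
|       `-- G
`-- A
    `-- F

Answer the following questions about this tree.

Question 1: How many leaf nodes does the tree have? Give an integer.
Leaves (nodes with no children): E, F, G

Answer: 3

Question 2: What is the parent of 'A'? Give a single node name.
Scan adjacency: A appears as child of B

Answer: B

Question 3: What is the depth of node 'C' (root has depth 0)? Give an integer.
Path from root to C: B -> D -> C
Depth = number of edges = 2

Answer: 2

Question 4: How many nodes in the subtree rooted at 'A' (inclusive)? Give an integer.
Answer: 2

Derivation:
Subtree rooted at A contains: A, F
Count = 2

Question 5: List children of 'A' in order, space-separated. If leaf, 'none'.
Answer: F

Derivation:
Node A's children (from adjacency): F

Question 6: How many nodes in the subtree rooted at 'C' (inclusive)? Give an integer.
Subtree rooted at C contains: C, G
Count = 2

Answer: 2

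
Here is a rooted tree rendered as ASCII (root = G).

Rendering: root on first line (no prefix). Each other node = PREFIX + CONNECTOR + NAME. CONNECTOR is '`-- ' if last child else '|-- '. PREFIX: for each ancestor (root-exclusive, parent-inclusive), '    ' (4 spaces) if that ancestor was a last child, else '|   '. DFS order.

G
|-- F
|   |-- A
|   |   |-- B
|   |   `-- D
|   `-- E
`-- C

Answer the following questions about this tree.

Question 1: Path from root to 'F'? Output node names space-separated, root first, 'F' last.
Walk down from root: G -> F

Answer: G F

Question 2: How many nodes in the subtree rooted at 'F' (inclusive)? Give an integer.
Answer: 5

Derivation:
Subtree rooted at F contains: A, B, D, E, F
Count = 5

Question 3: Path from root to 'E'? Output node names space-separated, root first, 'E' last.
Walk down from root: G -> F -> E

Answer: G F E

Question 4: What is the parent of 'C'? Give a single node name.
Answer: G

Derivation:
Scan adjacency: C appears as child of G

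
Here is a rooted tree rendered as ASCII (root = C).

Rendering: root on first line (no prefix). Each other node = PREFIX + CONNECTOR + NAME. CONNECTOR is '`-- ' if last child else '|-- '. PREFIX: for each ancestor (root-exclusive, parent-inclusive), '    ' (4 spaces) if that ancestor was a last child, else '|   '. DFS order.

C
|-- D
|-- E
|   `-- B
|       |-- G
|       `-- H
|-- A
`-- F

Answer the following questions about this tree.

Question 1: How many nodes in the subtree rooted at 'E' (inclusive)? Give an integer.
Subtree rooted at E contains: B, E, G, H
Count = 4

Answer: 4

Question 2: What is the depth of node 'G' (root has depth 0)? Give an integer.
Answer: 3

Derivation:
Path from root to G: C -> E -> B -> G
Depth = number of edges = 3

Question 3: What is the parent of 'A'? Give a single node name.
Answer: C

Derivation:
Scan adjacency: A appears as child of C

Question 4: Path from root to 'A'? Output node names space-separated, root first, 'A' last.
Answer: C A

Derivation:
Walk down from root: C -> A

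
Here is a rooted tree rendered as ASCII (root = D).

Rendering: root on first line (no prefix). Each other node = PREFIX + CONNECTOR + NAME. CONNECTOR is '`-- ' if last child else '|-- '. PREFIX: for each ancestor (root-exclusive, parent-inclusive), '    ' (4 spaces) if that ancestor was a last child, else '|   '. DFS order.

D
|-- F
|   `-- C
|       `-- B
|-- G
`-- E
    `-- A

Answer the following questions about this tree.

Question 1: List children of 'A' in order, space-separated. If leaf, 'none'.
Node A's children (from adjacency): (leaf)

Answer: none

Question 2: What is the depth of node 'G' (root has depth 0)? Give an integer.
Path from root to G: D -> G
Depth = number of edges = 1

Answer: 1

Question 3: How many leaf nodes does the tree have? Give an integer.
Answer: 3

Derivation:
Leaves (nodes with no children): A, B, G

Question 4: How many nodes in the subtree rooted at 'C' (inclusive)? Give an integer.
Subtree rooted at C contains: B, C
Count = 2

Answer: 2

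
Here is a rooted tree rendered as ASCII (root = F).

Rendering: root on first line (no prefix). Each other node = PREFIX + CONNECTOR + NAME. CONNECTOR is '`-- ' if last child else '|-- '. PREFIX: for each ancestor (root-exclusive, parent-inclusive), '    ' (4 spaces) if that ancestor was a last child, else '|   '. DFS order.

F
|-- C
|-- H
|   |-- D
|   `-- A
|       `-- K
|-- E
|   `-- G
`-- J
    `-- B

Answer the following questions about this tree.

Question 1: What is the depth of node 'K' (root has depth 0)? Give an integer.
Path from root to K: F -> H -> A -> K
Depth = number of edges = 3

Answer: 3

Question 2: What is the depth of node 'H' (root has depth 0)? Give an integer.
Answer: 1

Derivation:
Path from root to H: F -> H
Depth = number of edges = 1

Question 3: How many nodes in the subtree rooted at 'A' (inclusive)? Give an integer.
Subtree rooted at A contains: A, K
Count = 2

Answer: 2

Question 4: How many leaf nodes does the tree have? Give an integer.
Answer: 5

Derivation:
Leaves (nodes with no children): B, C, D, G, K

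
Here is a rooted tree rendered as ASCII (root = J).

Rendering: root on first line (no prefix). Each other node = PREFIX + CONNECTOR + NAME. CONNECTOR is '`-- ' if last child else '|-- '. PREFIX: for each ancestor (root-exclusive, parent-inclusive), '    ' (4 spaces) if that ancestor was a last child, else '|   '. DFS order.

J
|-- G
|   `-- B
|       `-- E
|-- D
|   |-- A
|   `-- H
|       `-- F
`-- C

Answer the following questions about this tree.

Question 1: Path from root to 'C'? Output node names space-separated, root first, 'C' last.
Walk down from root: J -> C

Answer: J C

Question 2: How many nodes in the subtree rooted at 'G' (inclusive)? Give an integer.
Subtree rooted at G contains: B, E, G
Count = 3

Answer: 3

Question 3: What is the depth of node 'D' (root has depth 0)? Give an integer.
Answer: 1

Derivation:
Path from root to D: J -> D
Depth = number of edges = 1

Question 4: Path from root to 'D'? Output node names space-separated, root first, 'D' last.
Answer: J D

Derivation:
Walk down from root: J -> D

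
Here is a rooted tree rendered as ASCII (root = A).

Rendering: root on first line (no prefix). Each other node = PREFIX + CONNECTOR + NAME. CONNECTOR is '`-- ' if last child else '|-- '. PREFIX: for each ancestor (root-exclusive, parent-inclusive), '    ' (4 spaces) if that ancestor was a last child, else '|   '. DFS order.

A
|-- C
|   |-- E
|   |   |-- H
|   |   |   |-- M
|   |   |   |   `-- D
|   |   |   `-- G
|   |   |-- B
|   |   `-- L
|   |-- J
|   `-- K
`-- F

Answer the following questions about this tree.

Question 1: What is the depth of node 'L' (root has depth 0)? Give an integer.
Answer: 3

Derivation:
Path from root to L: A -> C -> E -> L
Depth = number of edges = 3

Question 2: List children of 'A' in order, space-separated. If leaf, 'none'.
Answer: C F

Derivation:
Node A's children (from adjacency): C, F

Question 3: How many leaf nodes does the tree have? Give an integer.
Leaves (nodes with no children): B, D, F, G, J, K, L

Answer: 7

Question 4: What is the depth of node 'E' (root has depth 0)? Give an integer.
Answer: 2

Derivation:
Path from root to E: A -> C -> E
Depth = number of edges = 2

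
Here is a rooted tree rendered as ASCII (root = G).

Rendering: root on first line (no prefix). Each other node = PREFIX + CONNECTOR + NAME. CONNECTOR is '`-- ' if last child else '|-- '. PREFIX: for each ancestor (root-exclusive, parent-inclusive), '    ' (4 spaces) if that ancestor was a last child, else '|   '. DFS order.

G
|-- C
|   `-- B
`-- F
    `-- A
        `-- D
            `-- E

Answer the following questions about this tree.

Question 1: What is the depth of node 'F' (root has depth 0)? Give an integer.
Path from root to F: G -> F
Depth = number of edges = 1

Answer: 1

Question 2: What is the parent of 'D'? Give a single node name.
Answer: A

Derivation:
Scan adjacency: D appears as child of A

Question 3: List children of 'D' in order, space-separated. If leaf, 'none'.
Answer: E

Derivation:
Node D's children (from adjacency): E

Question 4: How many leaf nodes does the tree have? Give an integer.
Leaves (nodes with no children): B, E

Answer: 2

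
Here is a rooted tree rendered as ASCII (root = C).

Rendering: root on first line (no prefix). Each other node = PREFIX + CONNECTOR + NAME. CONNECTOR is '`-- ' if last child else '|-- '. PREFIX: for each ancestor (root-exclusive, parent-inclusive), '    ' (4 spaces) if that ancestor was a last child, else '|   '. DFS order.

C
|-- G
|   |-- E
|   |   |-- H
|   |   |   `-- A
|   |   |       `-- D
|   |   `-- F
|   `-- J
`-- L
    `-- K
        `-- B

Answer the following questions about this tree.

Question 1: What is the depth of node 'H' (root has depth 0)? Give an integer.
Path from root to H: C -> G -> E -> H
Depth = number of edges = 3

Answer: 3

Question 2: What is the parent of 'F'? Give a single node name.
Scan adjacency: F appears as child of E

Answer: E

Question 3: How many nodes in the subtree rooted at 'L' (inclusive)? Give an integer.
Answer: 3

Derivation:
Subtree rooted at L contains: B, K, L
Count = 3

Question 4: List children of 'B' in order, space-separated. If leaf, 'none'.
Node B's children (from adjacency): (leaf)

Answer: none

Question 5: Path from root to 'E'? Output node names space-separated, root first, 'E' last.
Walk down from root: C -> G -> E

Answer: C G E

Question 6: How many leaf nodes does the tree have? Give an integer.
Answer: 4

Derivation:
Leaves (nodes with no children): B, D, F, J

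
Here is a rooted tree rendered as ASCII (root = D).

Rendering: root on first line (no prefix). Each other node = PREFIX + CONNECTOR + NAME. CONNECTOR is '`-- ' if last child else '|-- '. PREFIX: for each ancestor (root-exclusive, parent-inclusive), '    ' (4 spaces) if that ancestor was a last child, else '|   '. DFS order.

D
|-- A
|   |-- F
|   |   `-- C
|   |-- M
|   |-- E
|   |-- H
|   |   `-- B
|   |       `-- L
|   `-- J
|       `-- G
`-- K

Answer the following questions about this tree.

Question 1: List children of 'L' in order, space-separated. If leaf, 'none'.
Node L's children (from adjacency): (leaf)

Answer: none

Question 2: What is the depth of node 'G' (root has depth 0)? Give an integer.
Path from root to G: D -> A -> J -> G
Depth = number of edges = 3

Answer: 3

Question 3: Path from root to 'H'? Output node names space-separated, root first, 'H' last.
Walk down from root: D -> A -> H

Answer: D A H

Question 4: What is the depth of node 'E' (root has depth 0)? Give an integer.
Path from root to E: D -> A -> E
Depth = number of edges = 2

Answer: 2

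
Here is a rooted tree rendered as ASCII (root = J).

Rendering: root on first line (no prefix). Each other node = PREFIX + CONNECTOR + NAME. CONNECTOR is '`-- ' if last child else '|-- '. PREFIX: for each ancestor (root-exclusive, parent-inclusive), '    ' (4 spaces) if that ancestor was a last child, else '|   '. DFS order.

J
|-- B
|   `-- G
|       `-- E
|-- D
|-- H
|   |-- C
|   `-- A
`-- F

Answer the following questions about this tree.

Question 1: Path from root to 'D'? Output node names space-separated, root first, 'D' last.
Walk down from root: J -> D

Answer: J D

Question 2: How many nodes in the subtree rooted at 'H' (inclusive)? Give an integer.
Answer: 3

Derivation:
Subtree rooted at H contains: A, C, H
Count = 3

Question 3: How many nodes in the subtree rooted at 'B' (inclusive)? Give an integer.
Subtree rooted at B contains: B, E, G
Count = 3

Answer: 3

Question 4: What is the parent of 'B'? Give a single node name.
Scan adjacency: B appears as child of J

Answer: J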